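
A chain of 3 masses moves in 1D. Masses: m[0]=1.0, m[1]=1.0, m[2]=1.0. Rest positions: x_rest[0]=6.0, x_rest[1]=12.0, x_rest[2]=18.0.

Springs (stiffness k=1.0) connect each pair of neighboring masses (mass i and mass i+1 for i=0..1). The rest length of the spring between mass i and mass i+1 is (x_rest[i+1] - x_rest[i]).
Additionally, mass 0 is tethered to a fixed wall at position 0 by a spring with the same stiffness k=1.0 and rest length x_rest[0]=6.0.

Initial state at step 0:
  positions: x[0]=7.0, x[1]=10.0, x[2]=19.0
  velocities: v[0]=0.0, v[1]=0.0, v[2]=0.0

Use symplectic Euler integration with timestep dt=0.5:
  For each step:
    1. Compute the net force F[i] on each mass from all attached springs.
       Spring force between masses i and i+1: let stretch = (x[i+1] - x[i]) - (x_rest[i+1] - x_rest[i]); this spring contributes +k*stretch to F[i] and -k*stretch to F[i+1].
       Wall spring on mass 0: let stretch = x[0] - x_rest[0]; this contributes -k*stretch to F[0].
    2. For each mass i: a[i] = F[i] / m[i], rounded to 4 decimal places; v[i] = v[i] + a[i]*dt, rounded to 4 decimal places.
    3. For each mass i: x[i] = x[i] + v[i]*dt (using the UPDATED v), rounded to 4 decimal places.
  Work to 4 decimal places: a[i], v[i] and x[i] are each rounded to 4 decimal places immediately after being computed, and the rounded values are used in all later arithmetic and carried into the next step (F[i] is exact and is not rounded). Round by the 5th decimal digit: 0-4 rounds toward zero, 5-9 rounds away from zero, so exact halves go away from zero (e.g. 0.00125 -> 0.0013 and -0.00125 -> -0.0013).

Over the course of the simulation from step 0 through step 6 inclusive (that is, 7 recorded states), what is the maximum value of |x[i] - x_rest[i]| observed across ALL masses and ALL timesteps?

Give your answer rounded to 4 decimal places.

Answer: 2.0157

Derivation:
Step 0: x=[7.0000 10.0000 19.0000] v=[0.0000 0.0000 0.0000]
Step 1: x=[6.0000 11.5000 18.2500] v=[-2.0000 3.0000 -1.5000]
Step 2: x=[4.8750 13.3125 17.3125] v=[-2.2500 3.6250 -1.8750]
Step 3: x=[4.6406 14.0157 16.8750] v=[-0.4688 1.4063 -0.8750]
Step 4: x=[5.5899 13.0899 17.2227] v=[1.8985 -1.8516 0.6954]
Step 5: x=[7.0167 11.3223 18.0372] v=[2.8536 -3.5352 1.6290]
Step 6: x=[7.7658 10.1570 18.6730] v=[1.4981 -2.3306 1.2716]
Max displacement = 2.0157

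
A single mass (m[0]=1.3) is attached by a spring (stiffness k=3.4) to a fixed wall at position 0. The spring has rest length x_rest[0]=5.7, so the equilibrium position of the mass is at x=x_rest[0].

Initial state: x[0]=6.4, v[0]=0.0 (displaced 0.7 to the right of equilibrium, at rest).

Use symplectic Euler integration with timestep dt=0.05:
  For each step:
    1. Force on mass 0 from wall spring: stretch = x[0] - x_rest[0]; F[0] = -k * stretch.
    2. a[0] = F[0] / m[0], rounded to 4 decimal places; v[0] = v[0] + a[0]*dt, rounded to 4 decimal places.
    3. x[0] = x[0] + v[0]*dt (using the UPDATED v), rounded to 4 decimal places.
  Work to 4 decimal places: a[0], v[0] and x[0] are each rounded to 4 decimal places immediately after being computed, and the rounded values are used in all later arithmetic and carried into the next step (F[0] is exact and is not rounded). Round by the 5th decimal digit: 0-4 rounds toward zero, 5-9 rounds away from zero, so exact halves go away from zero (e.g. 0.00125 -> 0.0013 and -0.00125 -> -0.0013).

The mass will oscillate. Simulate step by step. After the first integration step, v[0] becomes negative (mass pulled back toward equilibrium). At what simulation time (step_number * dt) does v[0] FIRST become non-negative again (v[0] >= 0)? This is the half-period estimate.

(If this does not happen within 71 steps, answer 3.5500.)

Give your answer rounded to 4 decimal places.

Answer: 1.9500

Derivation:
Step 0: x=[6.4000] v=[0.0000]
Step 1: x=[6.3954] v=[-0.0915]
Step 2: x=[6.3863] v=[-0.1824]
Step 3: x=[6.3727] v=[-0.2721]
Step 4: x=[6.3547] v=[-0.3601]
Step 5: x=[6.3324] v=[-0.4457]
Step 6: x=[6.3060] v=[-0.5284]
Step 7: x=[6.2756] v=[-0.6076]
Step 8: x=[6.2415] v=[-0.6829]
Step 9: x=[6.2038] v=[-0.7537]
Step 10: x=[6.1628] v=[-0.8196]
Step 11: x=[6.1188] v=[-0.8801]
Step 12: x=[6.0721] v=[-0.9349]
Step 13: x=[6.0229] v=[-0.9836]
Step 14: x=[5.9716] v=[-1.0258]
Step 15: x=[5.9185] v=[-1.0613]
Step 16: x=[5.8640] v=[-1.0899]
Step 17: x=[5.8084] v=[-1.1113]
Step 18: x=[5.7521] v=[-1.1255]
Step 19: x=[5.6955] v=[-1.1323]
Step 20: x=[5.6389] v=[-1.1317]
Step 21: x=[5.5827] v=[-1.1237]
Step 22: x=[5.5273] v=[-1.1084]
Step 23: x=[5.4730] v=[-1.0858]
Step 24: x=[5.4202] v=[-1.0561]
Step 25: x=[5.3692] v=[-1.0195]
Step 26: x=[5.3204] v=[-0.9762]
Step 27: x=[5.2741] v=[-0.9266]
Step 28: x=[5.2306] v=[-0.8709]
Step 29: x=[5.1901] v=[-0.8095]
Step 30: x=[5.1530] v=[-0.7428]
Step 31: x=[5.1194] v=[-0.6713]
Step 32: x=[5.0896] v=[-0.5954]
Step 33: x=[5.0638] v=[-0.5156]
Step 34: x=[5.0422] v=[-0.4324]
Step 35: x=[5.0249] v=[-0.3464]
Step 36: x=[5.0120] v=[-0.2581]
Step 37: x=[5.0036] v=[-0.1681]
Step 38: x=[4.9998] v=[-0.0770]
Step 39: x=[5.0005] v=[0.0146]
First v>=0 after going negative at step 39, time=1.9500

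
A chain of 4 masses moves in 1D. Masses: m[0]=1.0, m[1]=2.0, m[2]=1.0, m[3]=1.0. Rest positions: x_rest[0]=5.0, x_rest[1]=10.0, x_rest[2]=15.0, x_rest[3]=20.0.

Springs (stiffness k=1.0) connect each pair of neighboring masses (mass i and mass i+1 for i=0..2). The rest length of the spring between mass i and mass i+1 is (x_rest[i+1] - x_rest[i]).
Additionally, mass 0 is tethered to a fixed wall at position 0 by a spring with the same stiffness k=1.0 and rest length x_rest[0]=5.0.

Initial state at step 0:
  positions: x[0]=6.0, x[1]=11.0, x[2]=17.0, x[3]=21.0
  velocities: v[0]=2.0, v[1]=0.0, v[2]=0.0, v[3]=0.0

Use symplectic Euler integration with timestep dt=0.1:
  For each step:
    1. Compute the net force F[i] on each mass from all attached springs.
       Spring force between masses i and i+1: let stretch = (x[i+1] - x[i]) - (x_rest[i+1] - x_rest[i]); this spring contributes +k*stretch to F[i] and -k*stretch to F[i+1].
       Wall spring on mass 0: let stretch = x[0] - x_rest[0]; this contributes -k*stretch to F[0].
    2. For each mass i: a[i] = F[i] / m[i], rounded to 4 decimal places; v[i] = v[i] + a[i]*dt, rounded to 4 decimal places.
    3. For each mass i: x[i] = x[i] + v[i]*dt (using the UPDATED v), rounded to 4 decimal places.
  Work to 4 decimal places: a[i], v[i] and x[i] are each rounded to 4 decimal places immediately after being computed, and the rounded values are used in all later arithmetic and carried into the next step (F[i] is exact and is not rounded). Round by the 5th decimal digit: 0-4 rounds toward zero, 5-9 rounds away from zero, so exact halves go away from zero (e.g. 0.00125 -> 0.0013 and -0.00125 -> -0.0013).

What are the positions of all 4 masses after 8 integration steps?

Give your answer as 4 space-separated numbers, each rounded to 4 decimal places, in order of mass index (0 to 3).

Step 0: x=[6.0000 11.0000 17.0000 21.0000] v=[2.0000 0.0000 0.0000 0.0000]
Step 1: x=[6.1900 11.0050 16.9800 21.0100] v=[1.9000 0.0500 -0.2000 0.1000]
Step 2: x=[6.3663 11.0158 16.9406 21.0297] v=[1.7625 0.1080 -0.3945 0.1970]
Step 3: x=[6.5254 11.0330 16.8828 21.0585] v=[1.5908 0.1718 -0.5781 0.2881]
Step 4: x=[6.6643 11.0569 16.8083 21.0956] v=[1.3890 0.2389 -0.7455 0.3705]
Step 5: x=[6.7805 11.0876 16.7191 21.1398] v=[1.1618 0.3068 -0.8919 0.4418]
Step 6: x=[6.8720 11.1249 16.6178 21.1898] v=[0.9145 0.3730 -1.0130 0.4997]
Step 7: x=[6.9373 11.1684 16.5073 21.2441] v=[0.6526 0.4350 -1.1051 0.5425]
Step 8: x=[6.9755 11.2174 16.3908 21.3010] v=[0.3820 0.4904 -1.1653 0.5688]

Answer: 6.9755 11.2174 16.3908 21.3010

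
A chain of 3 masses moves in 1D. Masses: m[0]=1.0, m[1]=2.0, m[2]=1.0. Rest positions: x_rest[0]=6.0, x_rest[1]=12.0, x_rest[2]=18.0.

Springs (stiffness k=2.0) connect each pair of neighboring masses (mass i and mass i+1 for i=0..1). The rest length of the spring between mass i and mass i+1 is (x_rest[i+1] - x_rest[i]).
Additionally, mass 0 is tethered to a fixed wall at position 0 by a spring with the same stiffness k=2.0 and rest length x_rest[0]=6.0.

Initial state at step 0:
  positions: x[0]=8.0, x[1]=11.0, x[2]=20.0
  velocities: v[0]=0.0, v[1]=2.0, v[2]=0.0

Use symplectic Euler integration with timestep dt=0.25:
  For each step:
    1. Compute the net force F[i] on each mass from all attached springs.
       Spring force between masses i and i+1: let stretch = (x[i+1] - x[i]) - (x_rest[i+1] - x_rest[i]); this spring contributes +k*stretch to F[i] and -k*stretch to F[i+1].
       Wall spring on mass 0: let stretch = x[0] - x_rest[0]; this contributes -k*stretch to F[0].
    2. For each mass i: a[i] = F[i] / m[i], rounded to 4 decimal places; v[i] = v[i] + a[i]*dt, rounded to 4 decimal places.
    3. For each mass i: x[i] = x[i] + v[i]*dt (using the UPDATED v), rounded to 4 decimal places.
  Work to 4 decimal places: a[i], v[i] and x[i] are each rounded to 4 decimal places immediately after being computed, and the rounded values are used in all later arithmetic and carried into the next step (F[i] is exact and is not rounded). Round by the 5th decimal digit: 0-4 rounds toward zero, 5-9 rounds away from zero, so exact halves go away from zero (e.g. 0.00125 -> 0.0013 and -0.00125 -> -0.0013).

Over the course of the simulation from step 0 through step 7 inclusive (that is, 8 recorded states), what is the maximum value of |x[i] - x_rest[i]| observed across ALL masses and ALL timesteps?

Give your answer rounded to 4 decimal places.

Answer: 3.1596

Derivation:
Step 0: x=[8.0000 11.0000 20.0000] v=[0.0000 2.0000 0.0000]
Step 1: x=[7.3750 11.8750 19.6250] v=[-2.5000 3.5000 -1.5000]
Step 2: x=[6.3906 12.9531 19.0313] v=[-3.9375 4.3125 -2.3750]
Step 3: x=[5.4277 14.0010 18.4278] v=[-3.8516 4.1914 -2.4141]
Step 4: x=[4.8580 14.7897 18.0209] v=[-2.2788 3.1548 -1.6275]
Step 5: x=[4.9225 15.1596 17.9601] v=[0.2581 1.4797 -0.2431]
Step 6: x=[5.6514 15.0647 18.2993] v=[2.9154 -0.3795 1.3567]
Step 7: x=[6.8505 14.5837 18.9842] v=[4.7964 -1.9242 2.7394]
Max displacement = 3.1596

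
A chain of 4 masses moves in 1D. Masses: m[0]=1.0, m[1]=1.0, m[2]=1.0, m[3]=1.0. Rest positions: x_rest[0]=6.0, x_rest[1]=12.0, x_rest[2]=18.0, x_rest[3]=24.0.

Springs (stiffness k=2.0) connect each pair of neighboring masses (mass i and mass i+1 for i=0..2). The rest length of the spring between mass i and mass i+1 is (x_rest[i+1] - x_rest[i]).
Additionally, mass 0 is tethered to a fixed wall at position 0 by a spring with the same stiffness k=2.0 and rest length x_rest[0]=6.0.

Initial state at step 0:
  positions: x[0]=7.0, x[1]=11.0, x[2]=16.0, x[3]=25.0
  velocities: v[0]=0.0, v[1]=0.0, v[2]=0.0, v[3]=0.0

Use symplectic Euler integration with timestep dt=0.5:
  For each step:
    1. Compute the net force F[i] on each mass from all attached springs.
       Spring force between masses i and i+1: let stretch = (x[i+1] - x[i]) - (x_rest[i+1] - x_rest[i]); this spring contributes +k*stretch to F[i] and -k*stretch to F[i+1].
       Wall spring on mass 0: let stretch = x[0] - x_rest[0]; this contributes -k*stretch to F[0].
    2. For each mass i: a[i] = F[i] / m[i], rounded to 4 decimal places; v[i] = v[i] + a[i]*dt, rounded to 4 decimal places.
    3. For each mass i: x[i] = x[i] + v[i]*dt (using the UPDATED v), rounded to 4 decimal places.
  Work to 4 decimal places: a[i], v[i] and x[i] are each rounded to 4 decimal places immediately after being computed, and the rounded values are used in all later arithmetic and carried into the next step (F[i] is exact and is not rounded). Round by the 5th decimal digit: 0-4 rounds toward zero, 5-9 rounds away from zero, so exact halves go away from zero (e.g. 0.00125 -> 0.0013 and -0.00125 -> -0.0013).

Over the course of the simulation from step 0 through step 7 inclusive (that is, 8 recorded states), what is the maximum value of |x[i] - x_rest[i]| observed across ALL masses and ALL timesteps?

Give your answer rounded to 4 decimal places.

Answer: 2.1563

Derivation:
Step 0: x=[7.0000 11.0000 16.0000 25.0000] v=[0.0000 0.0000 0.0000 0.0000]
Step 1: x=[5.5000 11.5000 18.0000 23.5000] v=[-3.0000 1.0000 4.0000 -3.0000]
Step 2: x=[4.2500 12.2500 19.5000 22.2500] v=[-2.5000 1.5000 3.0000 -2.5000]
Step 3: x=[4.8750 12.6250 18.7500 22.6250] v=[1.2500 0.7500 -1.5000 0.7500]
Step 4: x=[6.9375 12.1875 16.8750 24.0625] v=[4.1250 -0.8750 -3.7500 2.8750]
Step 5: x=[8.1563 11.4688 16.2500 24.9063] v=[2.4375 -1.4375 -1.2500 1.6875]
Step 6: x=[6.9532 11.4844 17.5626 24.4219] v=[-2.4063 0.0312 2.6251 -0.9688]
Step 7: x=[4.5391 12.2735 19.2657 23.5079] v=[-4.8283 1.5782 3.4062 -1.8281]
Max displacement = 2.1563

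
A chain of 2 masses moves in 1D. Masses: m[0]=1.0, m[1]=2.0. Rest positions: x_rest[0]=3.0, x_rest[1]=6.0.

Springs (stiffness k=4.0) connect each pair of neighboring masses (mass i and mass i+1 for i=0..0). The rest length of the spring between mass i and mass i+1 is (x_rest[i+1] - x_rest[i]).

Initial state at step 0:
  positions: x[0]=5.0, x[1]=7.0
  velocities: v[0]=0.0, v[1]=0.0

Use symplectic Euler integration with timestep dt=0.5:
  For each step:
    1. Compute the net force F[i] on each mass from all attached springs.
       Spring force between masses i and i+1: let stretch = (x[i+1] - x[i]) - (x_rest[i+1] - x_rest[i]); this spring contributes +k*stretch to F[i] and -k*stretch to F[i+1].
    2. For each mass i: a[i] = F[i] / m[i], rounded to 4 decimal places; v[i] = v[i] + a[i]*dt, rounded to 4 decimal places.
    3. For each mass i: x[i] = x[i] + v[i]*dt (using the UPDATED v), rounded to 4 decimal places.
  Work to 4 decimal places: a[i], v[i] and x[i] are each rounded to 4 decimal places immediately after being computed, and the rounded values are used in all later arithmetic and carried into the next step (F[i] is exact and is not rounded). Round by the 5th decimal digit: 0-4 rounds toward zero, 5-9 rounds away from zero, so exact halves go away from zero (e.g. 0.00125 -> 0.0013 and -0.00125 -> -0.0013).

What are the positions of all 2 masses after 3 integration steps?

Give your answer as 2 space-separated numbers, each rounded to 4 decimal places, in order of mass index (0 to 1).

Step 0: x=[5.0000 7.0000] v=[0.0000 0.0000]
Step 1: x=[4.0000 7.5000] v=[-2.0000 1.0000]
Step 2: x=[3.5000 7.7500] v=[-1.0000 0.5000]
Step 3: x=[4.2500 7.3750] v=[1.5000 -0.7500]

Answer: 4.2500 7.3750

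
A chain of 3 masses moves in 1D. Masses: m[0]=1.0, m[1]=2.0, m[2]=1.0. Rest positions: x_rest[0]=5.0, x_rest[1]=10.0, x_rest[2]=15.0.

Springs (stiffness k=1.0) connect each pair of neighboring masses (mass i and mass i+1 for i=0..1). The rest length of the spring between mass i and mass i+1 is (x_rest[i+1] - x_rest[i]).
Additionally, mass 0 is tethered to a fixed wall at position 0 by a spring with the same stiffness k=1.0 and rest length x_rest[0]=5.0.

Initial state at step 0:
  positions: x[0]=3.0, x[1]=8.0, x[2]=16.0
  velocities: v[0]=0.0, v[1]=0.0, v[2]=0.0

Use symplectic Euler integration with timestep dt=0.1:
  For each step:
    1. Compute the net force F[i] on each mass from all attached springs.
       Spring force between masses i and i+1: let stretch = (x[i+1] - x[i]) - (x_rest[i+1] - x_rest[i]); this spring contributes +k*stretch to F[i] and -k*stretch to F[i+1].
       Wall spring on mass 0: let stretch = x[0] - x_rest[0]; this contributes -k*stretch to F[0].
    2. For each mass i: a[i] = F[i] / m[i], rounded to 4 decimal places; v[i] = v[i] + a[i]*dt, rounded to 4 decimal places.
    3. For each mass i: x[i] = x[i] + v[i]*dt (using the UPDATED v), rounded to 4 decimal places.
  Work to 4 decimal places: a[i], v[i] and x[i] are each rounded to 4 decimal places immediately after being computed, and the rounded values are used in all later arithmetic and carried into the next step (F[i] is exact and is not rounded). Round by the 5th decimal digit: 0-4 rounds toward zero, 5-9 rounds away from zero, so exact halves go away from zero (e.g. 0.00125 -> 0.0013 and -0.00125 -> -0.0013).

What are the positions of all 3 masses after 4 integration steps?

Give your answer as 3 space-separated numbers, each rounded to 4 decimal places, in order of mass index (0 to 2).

Answer: 3.1963 8.1470 15.7068

Derivation:
Step 0: x=[3.0000 8.0000 16.0000] v=[0.0000 0.0000 0.0000]
Step 1: x=[3.0200 8.0150 15.9700] v=[0.2000 0.1500 -0.3000]
Step 2: x=[3.0598 8.0448 15.9105] v=[0.3975 0.2980 -0.5955]
Step 3: x=[3.1188 8.0890 15.8223] v=[0.5900 0.4420 -0.8821]
Step 4: x=[3.1963 8.1470 15.7068] v=[0.7751 0.5802 -1.1554]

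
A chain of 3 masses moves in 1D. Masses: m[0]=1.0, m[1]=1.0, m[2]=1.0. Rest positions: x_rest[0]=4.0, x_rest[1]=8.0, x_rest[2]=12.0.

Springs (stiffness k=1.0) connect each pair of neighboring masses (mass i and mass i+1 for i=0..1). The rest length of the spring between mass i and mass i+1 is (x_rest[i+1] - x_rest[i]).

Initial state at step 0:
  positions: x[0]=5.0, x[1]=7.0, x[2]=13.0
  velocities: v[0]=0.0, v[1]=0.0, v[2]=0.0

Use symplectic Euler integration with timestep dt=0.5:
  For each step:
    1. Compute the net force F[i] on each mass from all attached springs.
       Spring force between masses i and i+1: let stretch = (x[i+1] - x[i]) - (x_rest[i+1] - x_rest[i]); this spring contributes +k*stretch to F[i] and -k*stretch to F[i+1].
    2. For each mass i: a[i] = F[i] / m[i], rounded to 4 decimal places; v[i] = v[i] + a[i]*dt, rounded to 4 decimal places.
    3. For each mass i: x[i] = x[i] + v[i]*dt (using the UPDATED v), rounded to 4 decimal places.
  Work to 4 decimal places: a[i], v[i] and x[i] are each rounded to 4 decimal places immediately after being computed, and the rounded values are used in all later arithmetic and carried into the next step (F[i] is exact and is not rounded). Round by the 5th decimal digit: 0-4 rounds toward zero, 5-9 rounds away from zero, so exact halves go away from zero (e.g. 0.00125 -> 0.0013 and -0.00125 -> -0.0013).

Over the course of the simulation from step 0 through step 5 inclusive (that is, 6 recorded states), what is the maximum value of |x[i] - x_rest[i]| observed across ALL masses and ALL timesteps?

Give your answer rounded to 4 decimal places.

Answer: 1.8125

Derivation:
Step 0: x=[5.0000 7.0000 13.0000] v=[0.0000 0.0000 0.0000]
Step 1: x=[4.5000 8.0000 12.5000] v=[-1.0000 2.0000 -1.0000]
Step 2: x=[3.8750 9.2500 11.8750] v=[-1.2500 2.5000 -1.2500]
Step 3: x=[3.5938 9.8125 11.5938] v=[-0.5625 1.1250 -0.5625]
Step 4: x=[3.8673 9.2657 11.8673] v=[0.5469 -1.0937 0.5469]
Step 5: x=[4.4904 8.0197 12.4904] v=[1.2461 -2.4921 1.2461]
Max displacement = 1.8125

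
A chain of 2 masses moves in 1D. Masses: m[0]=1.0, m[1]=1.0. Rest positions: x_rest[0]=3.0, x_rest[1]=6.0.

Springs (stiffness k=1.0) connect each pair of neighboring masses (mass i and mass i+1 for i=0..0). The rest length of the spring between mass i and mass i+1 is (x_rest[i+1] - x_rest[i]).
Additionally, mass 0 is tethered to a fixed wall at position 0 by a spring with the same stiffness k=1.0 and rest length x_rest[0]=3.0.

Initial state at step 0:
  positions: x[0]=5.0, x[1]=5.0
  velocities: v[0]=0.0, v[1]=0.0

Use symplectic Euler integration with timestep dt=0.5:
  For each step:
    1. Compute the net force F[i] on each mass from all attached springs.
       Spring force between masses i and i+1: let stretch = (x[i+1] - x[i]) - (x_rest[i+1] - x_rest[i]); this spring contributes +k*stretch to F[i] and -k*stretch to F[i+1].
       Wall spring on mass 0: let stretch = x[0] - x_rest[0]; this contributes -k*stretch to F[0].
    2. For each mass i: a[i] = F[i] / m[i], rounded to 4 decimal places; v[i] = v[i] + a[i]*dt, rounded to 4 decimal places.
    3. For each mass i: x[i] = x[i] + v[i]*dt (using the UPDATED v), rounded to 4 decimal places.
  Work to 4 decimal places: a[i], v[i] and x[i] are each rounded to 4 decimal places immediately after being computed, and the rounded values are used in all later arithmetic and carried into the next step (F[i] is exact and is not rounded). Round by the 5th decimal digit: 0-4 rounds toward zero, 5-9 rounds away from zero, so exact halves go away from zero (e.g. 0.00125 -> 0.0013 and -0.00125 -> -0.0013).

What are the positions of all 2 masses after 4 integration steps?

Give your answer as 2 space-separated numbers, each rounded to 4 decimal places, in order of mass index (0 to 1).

Answer: 1.3165 7.0821

Derivation:
Step 0: x=[5.0000 5.0000] v=[0.0000 0.0000]
Step 1: x=[3.7500 5.7500] v=[-2.5000 1.5000]
Step 2: x=[2.0625 6.7500] v=[-3.3750 2.0000]
Step 3: x=[1.0313 7.3282] v=[-2.0625 1.1563]
Step 4: x=[1.3165 7.0821] v=[0.5703 -0.4922]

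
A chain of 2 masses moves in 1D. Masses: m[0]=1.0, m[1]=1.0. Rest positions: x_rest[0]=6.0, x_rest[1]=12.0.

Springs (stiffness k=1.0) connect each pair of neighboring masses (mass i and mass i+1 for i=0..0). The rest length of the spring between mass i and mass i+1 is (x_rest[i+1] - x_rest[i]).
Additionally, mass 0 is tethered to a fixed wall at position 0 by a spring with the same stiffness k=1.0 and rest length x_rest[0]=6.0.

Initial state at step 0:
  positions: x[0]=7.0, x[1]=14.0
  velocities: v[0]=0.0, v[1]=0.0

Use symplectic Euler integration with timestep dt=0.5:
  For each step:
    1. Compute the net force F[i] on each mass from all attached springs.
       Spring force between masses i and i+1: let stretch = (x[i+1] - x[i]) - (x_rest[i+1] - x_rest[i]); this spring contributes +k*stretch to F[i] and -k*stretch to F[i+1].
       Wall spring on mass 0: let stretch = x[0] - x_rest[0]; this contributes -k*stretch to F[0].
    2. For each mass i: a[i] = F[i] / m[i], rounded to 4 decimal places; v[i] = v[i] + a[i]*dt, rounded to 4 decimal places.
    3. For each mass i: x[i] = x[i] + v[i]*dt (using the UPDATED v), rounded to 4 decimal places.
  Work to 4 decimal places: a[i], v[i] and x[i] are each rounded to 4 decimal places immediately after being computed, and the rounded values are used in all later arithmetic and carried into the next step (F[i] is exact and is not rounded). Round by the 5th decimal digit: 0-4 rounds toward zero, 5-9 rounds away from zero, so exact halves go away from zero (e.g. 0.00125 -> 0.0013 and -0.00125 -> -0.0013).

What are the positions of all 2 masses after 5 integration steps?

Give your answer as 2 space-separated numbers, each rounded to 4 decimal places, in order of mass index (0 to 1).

Answer: 5.8642 11.7256

Derivation:
Step 0: x=[7.0000 14.0000] v=[0.0000 0.0000]
Step 1: x=[7.0000 13.7500] v=[0.0000 -0.5000]
Step 2: x=[6.9375 13.3125] v=[-0.1250 -0.8750]
Step 3: x=[6.7344 12.7813] v=[-0.4063 -1.0625]
Step 4: x=[6.3594 12.2383] v=[-0.7501 -1.0860]
Step 5: x=[5.8642 11.7256] v=[-0.9904 -1.0255]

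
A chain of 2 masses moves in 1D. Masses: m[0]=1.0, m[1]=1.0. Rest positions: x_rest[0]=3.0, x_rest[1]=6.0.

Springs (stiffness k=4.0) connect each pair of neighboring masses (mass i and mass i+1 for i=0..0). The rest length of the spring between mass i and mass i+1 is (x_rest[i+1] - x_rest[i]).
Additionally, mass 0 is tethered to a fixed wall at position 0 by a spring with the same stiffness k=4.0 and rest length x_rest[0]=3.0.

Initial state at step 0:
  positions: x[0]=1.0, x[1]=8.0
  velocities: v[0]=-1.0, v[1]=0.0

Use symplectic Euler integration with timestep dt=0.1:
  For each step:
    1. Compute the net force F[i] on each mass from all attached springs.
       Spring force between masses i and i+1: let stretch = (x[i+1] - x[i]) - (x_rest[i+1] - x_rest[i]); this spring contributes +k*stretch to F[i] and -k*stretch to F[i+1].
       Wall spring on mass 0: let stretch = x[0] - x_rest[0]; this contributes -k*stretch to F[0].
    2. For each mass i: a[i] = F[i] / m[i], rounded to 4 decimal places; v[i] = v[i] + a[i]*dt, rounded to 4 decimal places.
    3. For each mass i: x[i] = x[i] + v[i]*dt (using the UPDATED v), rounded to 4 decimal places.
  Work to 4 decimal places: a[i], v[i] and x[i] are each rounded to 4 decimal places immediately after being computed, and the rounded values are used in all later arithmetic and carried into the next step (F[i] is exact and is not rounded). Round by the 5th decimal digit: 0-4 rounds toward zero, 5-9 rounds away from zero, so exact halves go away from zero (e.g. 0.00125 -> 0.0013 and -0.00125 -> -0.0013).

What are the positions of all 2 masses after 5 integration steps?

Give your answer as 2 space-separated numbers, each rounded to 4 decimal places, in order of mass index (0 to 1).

Answer: 3.4206 6.0446

Derivation:
Step 0: x=[1.0000 8.0000] v=[-1.0000 0.0000]
Step 1: x=[1.1400 7.8400] v=[1.4000 -1.6000]
Step 2: x=[1.5024 7.5320] v=[3.6240 -3.0800]
Step 3: x=[2.0459 7.1028] v=[5.4349 -4.2918]
Step 4: x=[2.7098 6.5913] v=[6.6393 -5.1146]
Step 5: x=[3.4206 6.0446] v=[7.1080 -5.4672]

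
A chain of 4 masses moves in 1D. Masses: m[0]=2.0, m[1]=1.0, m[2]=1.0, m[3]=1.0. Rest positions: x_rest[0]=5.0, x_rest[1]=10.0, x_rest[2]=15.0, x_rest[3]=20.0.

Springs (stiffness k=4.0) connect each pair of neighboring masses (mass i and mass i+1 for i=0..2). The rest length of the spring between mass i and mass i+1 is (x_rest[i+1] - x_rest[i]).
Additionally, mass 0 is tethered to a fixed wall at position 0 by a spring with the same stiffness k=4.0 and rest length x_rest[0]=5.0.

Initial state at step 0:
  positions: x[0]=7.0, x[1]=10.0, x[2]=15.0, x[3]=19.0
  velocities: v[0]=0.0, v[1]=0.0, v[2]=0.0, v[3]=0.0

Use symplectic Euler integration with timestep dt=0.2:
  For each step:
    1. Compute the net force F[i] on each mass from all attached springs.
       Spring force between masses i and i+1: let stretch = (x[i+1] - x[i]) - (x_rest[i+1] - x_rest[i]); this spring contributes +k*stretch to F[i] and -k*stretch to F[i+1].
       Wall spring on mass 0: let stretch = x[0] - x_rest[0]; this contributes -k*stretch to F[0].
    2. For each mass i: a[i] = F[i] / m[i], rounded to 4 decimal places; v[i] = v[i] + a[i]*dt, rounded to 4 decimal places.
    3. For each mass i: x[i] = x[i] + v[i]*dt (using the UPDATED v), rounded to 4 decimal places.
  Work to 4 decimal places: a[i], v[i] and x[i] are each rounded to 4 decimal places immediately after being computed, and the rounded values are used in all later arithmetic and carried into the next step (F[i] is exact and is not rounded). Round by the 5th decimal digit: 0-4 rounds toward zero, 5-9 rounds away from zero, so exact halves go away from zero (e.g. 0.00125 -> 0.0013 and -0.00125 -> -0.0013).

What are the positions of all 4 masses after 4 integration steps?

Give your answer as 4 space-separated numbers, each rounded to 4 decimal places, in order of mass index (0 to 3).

Step 0: x=[7.0000 10.0000 15.0000 19.0000] v=[0.0000 0.0000 0.0000 0.0000]
Step 1: x=[6.6800 10.3200 14.8400 19.1600] v=[-1.6000 1.6000 -0.8000 0.8000]
Step 2: x=[6.1168 10.7808 14.6480 19.4288] v=[-2.8160 2.3040 -0.9600 1.3440]
Step 3: x=[5.4374 11.1141 14.6022 19.7327] v=[-3.3971 1.6666 -0.2291 1.5194]
Step 4: x=[4.7771 11.0972 14.8192 20.0157] v=[-3.3014 -0.0843 1.0848 1.4150]

Answer: 4.7771 11.0972 14.8192 20.0157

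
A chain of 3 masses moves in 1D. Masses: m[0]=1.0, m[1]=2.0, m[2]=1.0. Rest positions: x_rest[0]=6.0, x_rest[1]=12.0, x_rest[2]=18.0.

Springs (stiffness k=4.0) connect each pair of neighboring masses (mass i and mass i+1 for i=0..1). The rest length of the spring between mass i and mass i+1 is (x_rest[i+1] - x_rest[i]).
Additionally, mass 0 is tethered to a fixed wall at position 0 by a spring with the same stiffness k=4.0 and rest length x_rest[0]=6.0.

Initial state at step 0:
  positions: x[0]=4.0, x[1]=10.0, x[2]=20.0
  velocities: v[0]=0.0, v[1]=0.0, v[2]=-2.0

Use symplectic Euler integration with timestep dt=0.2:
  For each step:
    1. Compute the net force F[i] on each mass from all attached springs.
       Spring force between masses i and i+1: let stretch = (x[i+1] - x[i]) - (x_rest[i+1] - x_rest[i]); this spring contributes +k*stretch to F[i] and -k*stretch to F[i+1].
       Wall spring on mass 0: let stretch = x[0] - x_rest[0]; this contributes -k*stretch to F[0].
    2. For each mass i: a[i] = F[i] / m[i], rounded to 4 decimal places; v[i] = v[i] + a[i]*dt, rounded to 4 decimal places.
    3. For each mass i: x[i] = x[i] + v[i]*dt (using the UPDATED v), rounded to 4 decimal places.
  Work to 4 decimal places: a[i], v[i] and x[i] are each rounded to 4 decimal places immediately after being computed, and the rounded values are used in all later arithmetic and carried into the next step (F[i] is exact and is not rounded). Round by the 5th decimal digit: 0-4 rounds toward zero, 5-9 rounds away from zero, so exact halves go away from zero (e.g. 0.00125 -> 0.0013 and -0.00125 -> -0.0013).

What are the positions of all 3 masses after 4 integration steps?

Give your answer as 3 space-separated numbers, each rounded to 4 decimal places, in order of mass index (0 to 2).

Step 0: x=[4.0000 10.0000 20.0000] v=[0.0000 0.0000 -2.0000]
Step 1: x=[4.3200 10.3200 18.9600] v=[1.6000 1.6000 -5.2000]
Step 2: x=[4.9088 10.8512 17.4976] v=[2.9440 2.6560 -7.3120]
Step 3: x=[5.6630 11.4387 15.9318] v=[3.7709 2.9376 -7.8291]
Step 4: x=[6.4352 11.9236 14.6071] v=[3.8611 2.4246 -6.6236]

Answer: 6.4352 11.9236 14.6071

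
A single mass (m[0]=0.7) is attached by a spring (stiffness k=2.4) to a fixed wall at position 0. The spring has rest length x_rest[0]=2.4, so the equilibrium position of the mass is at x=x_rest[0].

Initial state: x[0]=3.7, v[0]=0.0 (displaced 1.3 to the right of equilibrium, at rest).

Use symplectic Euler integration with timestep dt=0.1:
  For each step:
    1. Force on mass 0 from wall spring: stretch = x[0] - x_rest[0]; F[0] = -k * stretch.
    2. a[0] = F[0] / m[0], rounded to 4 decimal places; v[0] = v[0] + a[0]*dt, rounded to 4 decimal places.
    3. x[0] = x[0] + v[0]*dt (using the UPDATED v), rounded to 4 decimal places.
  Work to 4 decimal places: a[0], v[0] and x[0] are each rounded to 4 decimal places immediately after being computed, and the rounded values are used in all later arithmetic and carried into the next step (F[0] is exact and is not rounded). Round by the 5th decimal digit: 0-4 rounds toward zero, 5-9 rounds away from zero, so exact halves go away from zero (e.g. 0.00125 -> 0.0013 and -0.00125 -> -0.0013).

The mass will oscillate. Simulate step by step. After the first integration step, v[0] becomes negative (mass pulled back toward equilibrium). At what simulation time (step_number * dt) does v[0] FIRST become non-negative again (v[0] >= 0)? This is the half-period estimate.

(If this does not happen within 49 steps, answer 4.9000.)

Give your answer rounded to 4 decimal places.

Step 0: x=[3.7000] v=[0.0000]
Step 1: x=[3.6554] v=[-0.4457]
Step 2: x=[3.5678] v=[-0.8761]
Step 3: x=[3.4402] v=[-1.2765]
Step 4: x=[3.2769] v=[-1.6331]
Step 5: x=[3.0835] v=[-1.9338]
Step 6: x=[2.8667] v=[-2.1681]
Step 7: x=[2.6339] v=[-2.3281]
Step 8: x=[2.3931] v=[-2.4083]
Step 9: x=[2.1525] v=[-2.4059]
Step 10: x=[1.9204] v=[-2.3210]
Step 11: x=[1.7047] v=[-2.1566]
Step 12: x=[1.5129] v=[-1.9182]
Step 13: x=[1.3515] v=[-1.6141]
Step 14: x=[1.2260] v=[-1.2546]
Step 15: x=[1.1408] v=[-0.8521]
Step 16: x=[1.0988] v=[-0.4204]
Step 17: x=[1.1014] v=[0.0257]
First v>=0 after going negative at step 17, time=1.7000

Answer: 1.7000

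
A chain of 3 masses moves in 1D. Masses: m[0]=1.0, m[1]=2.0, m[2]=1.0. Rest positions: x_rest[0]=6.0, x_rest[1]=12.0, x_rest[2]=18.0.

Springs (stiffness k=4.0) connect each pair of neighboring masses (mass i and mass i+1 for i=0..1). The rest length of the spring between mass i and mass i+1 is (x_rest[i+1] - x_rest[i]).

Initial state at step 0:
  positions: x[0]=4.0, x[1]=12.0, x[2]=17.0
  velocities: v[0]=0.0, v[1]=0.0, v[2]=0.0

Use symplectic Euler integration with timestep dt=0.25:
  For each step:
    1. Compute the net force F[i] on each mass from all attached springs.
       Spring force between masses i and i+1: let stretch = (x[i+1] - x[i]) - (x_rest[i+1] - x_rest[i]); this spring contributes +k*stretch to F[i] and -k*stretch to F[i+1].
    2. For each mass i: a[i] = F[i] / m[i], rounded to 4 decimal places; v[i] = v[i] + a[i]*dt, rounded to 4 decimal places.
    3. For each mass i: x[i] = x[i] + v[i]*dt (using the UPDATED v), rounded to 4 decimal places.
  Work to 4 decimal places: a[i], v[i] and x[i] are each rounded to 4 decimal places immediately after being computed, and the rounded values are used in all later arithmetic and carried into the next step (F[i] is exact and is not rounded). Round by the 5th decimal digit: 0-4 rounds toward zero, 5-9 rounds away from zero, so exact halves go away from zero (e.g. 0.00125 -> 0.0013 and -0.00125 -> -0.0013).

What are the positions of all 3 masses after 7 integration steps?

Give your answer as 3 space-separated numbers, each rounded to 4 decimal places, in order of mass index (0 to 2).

Step 0: x=[4.0000 12.0000 17.0000] v=[0.0000 0.0000 0.0000]
Step 1: x=[4.5000 11.6250 17.2500] v=[2.0000 -1.5000 1.0000]
Step 2: x=[5.2813 11.0625 17.5938] v=[3.1250 -2.2500 1.3750]
Step 3: x=[6.0079 10.5938 17.8047] v=[2.9062 -1.8750 0.8437]
Step 4: x=[6.3809 10.4532 17.7129] v=[1.4921 -0.5625 -0.3672]
Step 5: x=[6.2720 10.7110 17.3062] v=[-0.4356 1.0312 -1.6269]
Step 6: x=[5.7729 11.2383 16.7507] v=[-1.9966 2.1093 -2.2221]
Step 7: x=[5.1401 11.7715 16.3171] v=[-2.5312 2.1328 -1.7345]

Answer: 5.1401 11.7715 16.3171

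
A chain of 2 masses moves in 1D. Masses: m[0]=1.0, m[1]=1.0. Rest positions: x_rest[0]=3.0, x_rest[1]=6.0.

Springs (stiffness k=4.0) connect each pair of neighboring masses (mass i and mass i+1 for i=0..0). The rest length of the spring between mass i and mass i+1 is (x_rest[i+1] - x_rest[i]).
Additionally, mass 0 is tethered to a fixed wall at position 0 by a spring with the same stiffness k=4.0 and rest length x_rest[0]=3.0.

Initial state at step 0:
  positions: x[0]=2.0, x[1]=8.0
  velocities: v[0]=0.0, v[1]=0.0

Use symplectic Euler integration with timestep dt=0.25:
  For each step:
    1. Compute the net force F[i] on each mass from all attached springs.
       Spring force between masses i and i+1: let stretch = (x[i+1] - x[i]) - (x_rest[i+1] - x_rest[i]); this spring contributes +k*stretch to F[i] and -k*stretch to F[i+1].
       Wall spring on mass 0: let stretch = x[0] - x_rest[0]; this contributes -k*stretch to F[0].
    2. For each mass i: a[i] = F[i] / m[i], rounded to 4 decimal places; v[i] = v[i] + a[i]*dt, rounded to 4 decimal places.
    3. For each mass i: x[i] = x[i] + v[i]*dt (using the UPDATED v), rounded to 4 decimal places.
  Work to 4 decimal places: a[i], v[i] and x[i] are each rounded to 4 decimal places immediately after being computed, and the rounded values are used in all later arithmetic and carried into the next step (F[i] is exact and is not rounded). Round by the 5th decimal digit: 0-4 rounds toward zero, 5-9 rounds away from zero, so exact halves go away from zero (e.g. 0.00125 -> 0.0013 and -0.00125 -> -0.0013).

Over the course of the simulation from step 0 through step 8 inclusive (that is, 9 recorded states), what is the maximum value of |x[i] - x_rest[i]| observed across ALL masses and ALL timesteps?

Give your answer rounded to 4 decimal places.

Step 0: x=[2.0000 8.0000] v=[0.0000 0.0000]
Step 1: x=[3.0000 7.2500] v=[4.0000 -3.0000]
Step 2: x=[4.3125 6.1875] v=[5.2500 -4.2500]
Step 3: x=[5.0156 5.4063] v=[2.8125 -3.1250]
Step 4: x=[4.5625 5.2774] v=[-1.8124 -0.5157]
Step 5: x=[3.1475 5.7198] v=[-5.6600 1.7694]
Step 6: x=[1.5887 6.2691] v=[-6.2352 2.1971]
Step 7: x=[0.8028 6.3983] v=[-3.1435 0.5167]
Step 8: x=[1.2151 5.8786] v=[1.6492 -2.0788]
Max displacement = 2.1972

Answer: 2.1972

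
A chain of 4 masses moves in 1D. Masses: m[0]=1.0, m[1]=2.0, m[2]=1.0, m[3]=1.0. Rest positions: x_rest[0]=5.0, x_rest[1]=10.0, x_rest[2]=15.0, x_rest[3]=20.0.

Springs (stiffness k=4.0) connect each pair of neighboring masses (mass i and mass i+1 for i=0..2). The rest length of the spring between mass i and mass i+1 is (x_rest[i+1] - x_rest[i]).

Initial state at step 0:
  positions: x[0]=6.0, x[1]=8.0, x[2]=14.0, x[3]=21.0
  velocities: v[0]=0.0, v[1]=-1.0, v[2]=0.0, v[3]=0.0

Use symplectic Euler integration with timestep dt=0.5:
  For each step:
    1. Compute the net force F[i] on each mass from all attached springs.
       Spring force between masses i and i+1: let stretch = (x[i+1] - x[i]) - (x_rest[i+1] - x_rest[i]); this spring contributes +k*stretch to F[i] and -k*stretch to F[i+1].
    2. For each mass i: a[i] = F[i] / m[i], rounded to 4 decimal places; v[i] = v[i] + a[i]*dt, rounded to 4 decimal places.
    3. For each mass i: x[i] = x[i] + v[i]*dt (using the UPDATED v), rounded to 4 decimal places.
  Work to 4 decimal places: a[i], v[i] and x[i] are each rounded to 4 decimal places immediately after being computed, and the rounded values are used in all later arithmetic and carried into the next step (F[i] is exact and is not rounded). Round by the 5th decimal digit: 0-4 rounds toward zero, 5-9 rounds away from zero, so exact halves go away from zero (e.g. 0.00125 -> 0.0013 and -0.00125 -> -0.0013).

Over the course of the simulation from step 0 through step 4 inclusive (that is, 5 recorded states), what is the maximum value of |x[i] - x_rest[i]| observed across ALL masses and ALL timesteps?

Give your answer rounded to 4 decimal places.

Step 0: x=[6.0000 8.0000 14.0000 21.0000] v=[0.0000 -1.0000 0.0000 0.0000]
Step 1: x=[3.0000 9.5000 15.0000 19.0000] v=[-6.0000 3.0000 2.0000 -4.0000]
Step 2: x=[1.5000 10.5000 14.5000 18.0000] v=[-3.0000 2.0000 -1.0000 -2.0000]
Step 3: x=[4.0000 9.0000 13.5000 18.5000] v=[5.0000 -3.0000 -2.0000 1.0000]
Step 4: x=[6.5000 7.2500 13.0000 19.0000] v=[5.0000 -3.5000 -1.0000 1.0000]
Max displacement = 3.5000

Answer: 3.5000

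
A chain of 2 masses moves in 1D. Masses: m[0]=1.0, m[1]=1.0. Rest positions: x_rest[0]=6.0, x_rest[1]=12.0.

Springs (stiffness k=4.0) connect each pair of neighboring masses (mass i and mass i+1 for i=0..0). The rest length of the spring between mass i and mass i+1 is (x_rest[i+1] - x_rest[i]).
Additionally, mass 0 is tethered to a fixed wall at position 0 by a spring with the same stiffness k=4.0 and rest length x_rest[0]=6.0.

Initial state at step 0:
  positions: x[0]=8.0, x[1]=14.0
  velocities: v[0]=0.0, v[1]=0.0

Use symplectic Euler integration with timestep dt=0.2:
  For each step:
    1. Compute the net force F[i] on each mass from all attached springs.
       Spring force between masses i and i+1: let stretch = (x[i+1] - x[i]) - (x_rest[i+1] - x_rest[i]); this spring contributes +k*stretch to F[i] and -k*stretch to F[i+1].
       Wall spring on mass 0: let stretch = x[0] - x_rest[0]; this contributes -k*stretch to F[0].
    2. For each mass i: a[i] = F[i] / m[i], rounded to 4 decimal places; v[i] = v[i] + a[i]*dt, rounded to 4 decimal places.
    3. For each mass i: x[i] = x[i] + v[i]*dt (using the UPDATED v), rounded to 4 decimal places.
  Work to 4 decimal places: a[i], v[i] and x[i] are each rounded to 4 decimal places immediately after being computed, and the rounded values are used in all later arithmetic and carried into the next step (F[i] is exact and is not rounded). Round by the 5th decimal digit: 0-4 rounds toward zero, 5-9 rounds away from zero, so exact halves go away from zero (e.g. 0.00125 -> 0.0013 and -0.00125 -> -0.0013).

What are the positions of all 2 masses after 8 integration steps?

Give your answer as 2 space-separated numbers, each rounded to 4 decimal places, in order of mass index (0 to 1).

Answer: 5.7093 10.5146

Derivation:
Step 0: x=[8.0000 14.0000] v=[0.0000 0.0000]
Step 1: x=[7.6800 14.0000] v=[-1.6000 0.0000]
Step 2: x=[7.1424 13.9488] v=[-2.6880 -0.2560]
Step 3: x=[6.5510 13.7686] v=[-2.9568 -0.9011]
Step 4: x=[6.0663 13.3936] v=[-2.4235 -1.8752]
Step 5: x=[5.7834 12.8062] v=[-1.4147 -2.9370]
Step 6: x=[5.6988 12.0552] v=[-0.4232 -3.7552]
Step 7: x=[5.7194 11.2471] v=[0.1029 -4.0403]
Step 8: x=[5.7093 10.5146] v=[-0.0505 -3.6625]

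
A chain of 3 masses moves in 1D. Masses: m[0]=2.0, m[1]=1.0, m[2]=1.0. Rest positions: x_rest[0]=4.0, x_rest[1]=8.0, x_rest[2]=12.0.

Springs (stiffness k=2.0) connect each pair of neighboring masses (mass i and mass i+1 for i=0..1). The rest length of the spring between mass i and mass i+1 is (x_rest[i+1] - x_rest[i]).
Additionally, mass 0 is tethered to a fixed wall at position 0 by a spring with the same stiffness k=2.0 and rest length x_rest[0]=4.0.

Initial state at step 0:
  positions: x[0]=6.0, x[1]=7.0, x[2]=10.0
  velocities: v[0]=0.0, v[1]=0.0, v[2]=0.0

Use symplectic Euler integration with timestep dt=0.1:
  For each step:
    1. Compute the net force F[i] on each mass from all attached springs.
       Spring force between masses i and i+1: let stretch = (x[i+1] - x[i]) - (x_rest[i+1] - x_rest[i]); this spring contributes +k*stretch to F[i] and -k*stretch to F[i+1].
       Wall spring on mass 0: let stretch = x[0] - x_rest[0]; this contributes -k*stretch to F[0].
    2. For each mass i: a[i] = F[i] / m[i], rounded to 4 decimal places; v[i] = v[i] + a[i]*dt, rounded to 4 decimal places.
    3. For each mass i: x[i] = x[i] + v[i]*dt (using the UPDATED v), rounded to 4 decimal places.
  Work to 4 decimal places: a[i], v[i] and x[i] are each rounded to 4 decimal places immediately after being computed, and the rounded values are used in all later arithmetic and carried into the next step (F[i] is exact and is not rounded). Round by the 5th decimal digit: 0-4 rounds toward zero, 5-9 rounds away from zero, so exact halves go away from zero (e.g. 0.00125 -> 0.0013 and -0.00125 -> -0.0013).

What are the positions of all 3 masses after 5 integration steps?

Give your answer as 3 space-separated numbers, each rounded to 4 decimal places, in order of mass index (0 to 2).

Answer: 5.2977 7.5264 10.3126

Derivation:
Step 0: x=[6.0000 7.0000 10.0000] v=[0.0000 0.0000 0.0000]
Step 1: x=[5.9500 7.0400 10.0200] v=[-0.5000 0.4000 0.2000]
Step 2: x=[5.8514 7.1178 10.0604] v=[-0.9860 0.7780 0.4040]
Step 3: x=[5.7070 7.2291 10.1220] v=[-1.4445 1.1132 0.6155]
Step 4: x=[5.5207 7.3678 10.2057] v=[-1.8630 1.3874 0.8369]
Step 5: x=[5.2977 7.5264 10.3126] v=[-2.2304 1.5856 1.0693]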